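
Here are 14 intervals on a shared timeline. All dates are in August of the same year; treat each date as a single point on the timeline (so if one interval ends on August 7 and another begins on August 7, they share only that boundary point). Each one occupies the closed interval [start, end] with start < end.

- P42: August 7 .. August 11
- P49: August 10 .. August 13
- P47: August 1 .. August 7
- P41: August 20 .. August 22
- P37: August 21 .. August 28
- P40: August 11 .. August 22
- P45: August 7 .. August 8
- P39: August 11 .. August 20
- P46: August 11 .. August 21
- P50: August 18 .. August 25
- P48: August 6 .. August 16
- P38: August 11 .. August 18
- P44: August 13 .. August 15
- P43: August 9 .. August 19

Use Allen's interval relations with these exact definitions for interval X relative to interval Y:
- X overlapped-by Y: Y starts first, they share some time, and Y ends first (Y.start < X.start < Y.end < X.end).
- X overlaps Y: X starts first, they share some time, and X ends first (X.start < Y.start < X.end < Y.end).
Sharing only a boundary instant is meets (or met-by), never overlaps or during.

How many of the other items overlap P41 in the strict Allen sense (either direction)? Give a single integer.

2

Target P41 = [August 20, August 22].
P37 [August 21, August 28] → overlapped-by → counts.
P38 [August 11, August 18] → before → no.
P39 [August 11, August 20] → meets → no.
P40 [August 11, August 22] → finished-by → no.
P42 [August 7, August 11] → before → no.
P43 [August 9, August 19] → before → no.
P44 [August 13, August 15] → before → no.
P45 [August 7, August 8] → before → no.
P46 [August 11, August 21] → overlaps → counts.
P47 [August 1, August 7] → before → no.
P48 [August 6, August 16] → before → no.
P49 [August 10, August 13] → before → no.
P50 [August 18, August 25] → contains → no.
Total: 2.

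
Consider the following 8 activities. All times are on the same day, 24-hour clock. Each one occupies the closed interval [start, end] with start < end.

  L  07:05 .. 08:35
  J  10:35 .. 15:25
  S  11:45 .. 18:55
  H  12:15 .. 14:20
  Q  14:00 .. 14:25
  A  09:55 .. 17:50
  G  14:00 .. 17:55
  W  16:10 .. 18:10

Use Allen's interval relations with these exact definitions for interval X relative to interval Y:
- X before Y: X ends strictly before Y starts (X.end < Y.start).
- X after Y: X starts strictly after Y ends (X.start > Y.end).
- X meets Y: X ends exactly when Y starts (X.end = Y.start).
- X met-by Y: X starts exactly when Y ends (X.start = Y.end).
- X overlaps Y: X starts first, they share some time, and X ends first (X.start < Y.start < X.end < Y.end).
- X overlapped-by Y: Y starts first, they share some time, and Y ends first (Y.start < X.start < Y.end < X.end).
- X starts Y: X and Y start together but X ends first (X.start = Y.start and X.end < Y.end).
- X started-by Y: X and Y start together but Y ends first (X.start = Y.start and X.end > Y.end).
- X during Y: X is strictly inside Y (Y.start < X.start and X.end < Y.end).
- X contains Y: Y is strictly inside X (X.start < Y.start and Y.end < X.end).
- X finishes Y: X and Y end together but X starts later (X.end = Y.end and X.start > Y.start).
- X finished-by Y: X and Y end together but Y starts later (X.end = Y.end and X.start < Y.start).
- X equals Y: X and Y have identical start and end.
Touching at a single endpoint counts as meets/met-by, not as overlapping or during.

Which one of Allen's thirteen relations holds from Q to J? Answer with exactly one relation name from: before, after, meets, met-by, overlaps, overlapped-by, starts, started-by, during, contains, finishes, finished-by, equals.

during

Q = [14:00, 14:25]; J = [10:35, 15:25].
Compare endpoints: Q.start > J.start, Q.start < J.end, Q.end > J.start, Q.end < J.end.
That pattern is 'during'.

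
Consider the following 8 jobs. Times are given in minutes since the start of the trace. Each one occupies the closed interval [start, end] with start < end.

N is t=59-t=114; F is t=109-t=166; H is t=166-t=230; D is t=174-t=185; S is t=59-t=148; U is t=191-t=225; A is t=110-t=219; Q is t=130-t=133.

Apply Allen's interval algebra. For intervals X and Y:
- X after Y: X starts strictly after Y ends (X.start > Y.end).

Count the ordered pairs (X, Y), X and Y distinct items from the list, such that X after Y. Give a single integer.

13

Checking all 56 ordered pairs for relation 'after'; matching pairs in alphabetical order:
(D, F): D after F ✓
(D, N): D after N ✓
(D, Q): D after Q ✓
(D, S): D after S ✓
(H, N): H after N ✓
(H, Q): H after Q ✓
(H, S): H after S ✓
(Q, N): Q after N ✓
(U, D): U after D ✓
(U, F): U after F ✓
(U, N): U after N ✓
(U, Q): U after Q ✓
(U, S): U after S ✓
Count: 13.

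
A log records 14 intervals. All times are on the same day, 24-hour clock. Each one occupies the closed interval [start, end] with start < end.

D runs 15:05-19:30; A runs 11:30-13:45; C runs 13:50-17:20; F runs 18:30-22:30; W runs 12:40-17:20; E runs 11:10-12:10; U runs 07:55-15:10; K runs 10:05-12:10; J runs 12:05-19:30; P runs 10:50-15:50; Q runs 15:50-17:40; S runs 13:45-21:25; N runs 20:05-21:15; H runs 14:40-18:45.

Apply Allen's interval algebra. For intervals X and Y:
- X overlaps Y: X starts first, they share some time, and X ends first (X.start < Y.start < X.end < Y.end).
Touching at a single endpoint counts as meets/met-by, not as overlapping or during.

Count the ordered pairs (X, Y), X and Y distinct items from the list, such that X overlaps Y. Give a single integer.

33

Checking all 182 ordered pairs for relation 'overlaps'; matching pairs in alphabetical order:
(A, J): A overlaps J ✓
(A, W): A overlaps W ✓
(C, D): C overlaps D ✓
(C, H): C overlaps H ✓
(C, Q): C overlaps Q ✓
(D, F): D overlaps F ✓
(E, A): E overlaps A ✓
(E, J): E overlaps J ✓
(H, D): H overlaps D ✓
(H, F): H overlaps F ✓
(J, F): J overlaps F ✓
(J, S): J overlaps S ✓
(K, A): K overlaps A ✓
(K, J): K overlaps J ✓
(K, P): K overlaps P ✓
(P, C): P overlaps C ✓
(P, D): P overlaps D ✓
(P, H): P overlaps H ✓
(P, J): P overlaps J ✓
(P, S): P overlaps S ✓
(P, W): P overlaps W ✓
(S, F): S overlaps F ✓
(U, C): U overlaps C ✓
(U, D): U overlaps D ✓
... plus 9 further pairs not listed.
Count: 33.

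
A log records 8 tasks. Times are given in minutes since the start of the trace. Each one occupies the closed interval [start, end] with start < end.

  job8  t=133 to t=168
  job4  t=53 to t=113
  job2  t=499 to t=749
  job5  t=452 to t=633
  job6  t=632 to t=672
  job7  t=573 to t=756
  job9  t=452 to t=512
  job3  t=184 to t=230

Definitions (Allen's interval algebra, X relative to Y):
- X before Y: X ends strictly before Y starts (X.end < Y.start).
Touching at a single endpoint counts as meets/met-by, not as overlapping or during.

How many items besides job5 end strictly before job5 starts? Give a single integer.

3

Target job5 = [t=452, t=633].
job2 [t=499, t=749] → overlapped-by → no.
job3 [t=184, t=230] → before → counts.
job4 [t=53, t=113] → before → counts.
job6 [t=632, t=672] → overlapped-by → no.
job7 [t=573, t=756] → overlapped-by → no.
job8 [t=133, t=168] → before → counts.
job9 [t=452, t=512] → starts → no.
Total: 3.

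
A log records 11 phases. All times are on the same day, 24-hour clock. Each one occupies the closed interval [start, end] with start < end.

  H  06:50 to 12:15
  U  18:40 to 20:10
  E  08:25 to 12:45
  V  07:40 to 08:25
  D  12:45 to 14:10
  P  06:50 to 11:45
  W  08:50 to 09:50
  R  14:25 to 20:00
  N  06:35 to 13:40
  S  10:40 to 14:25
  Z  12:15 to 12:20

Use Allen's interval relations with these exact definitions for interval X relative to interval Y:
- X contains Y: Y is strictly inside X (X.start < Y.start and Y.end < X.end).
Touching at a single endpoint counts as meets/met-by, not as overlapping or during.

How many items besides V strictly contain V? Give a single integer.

3

Target V = [07:40, 08:25].
D [12:45, 14:10] → after → no.
E [08:25, 12:45] → met-by → no.
H [06:50, 12:15] → contains → counts.
N [06:35, 13:40] → contains → counts.
P [06:50, 11:45] → contains → counts.
R [14:25, 20:00] → after → no.
S [10:40, 14:25] → after → no.
U [18:40, 20:10] → after → no.
W [08:50, 09:50] → after → no.
Z [12:15, 12:20] → after → no.
Total: 3.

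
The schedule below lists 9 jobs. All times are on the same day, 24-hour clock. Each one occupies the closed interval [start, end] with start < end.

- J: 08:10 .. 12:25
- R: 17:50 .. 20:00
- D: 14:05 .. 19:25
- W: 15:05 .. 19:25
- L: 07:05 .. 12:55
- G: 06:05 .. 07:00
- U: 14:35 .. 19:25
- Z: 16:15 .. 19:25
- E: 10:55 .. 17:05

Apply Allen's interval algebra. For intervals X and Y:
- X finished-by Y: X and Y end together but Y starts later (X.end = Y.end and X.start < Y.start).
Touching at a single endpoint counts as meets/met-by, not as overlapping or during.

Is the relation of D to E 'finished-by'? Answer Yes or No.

D = [14:05, 19:25], E = [10:55, 17:05].
Actual relation of D to E: overlapped-by.
Asked whether 'finished-by' holds → No.

No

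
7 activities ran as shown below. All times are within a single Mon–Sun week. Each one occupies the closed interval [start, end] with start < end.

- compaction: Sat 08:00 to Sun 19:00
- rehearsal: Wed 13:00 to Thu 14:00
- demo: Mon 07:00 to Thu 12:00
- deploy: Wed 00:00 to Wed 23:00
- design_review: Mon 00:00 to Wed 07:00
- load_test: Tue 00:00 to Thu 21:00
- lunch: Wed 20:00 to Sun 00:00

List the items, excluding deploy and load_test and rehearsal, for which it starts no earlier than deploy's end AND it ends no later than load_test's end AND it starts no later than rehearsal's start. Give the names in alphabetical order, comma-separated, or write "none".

Conditions: its start is no earlier than deploy's end (X.start >= Wed 23:00) AND its end is no later than load_test's end (X.end <= Thu 21:00) AND its start is no later than rehearsal's start (X.start <= Wed 13:00).
compaction: start Sat 08:00 >= Wed 23:00? ✓; end Sun 19:00 <= Thu 21:00? ✗; start Sat 08:00 <= Wed 13:00? ✗ → no.
demo: start Mon 07:00 >= Wed 23:00? ✗; end Thu 12:00 <= Thu 21:00? ✓; start Mon 07:00 <= Wed 13:00? ✓ → no.
design_review: start Mon 00:00 >= Wed 23:00? ✗; end Wed 07:00 <= Thu 21:00? ✓; start Mon 00:00 <= Wed 13:00? ✓ → no.
lunch: start Wed 20:00 >= Wed 23:00? ✗; end Sun 00:00 <= Thu 21:00? ✗; start Wed 20:00 <= Wed 13:00? ✗ → no.
Result: none.

none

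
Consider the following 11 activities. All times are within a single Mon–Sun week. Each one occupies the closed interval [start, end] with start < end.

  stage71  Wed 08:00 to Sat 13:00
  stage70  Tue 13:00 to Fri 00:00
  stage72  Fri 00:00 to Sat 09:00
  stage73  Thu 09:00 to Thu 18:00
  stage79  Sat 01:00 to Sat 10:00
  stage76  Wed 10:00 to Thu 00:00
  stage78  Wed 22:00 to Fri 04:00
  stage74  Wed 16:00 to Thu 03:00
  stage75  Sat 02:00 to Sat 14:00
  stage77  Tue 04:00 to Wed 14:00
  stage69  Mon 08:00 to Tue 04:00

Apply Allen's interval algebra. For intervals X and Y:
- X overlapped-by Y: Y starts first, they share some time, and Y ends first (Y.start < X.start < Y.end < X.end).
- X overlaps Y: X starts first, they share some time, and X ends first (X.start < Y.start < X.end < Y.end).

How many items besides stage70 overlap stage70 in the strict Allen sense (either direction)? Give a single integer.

3

Target stage70 = [Tue 13:00, Fri 00:00].
stage69 [Mon 08:00, Tue 04:00] → before → no.
stage71 [Wed 08:00, Sat 13:00] → overlapped-by → counts.
stage72 [Fri 00:00, Sat 09:00] → met-by → no.
stage73 [Thu 09:00, Thu 18:00] → during → no.
stage74 [Wed 16:00, Thu 03:00] → during → no.
stage75 [Sat 02:00, Sat 14:00] → after → no.
stage76 [Wed 10:00, Thu 00:00] → during → no.
stage77 [Tue 04:00, Wed 14:00] → overlaps → counts.
stage78 [Wed 22:00, Fri 04:00] → overlapped-by → counts.
stage79 [Sat 01:00, Sat 10:00] → after → no.
Total: 3.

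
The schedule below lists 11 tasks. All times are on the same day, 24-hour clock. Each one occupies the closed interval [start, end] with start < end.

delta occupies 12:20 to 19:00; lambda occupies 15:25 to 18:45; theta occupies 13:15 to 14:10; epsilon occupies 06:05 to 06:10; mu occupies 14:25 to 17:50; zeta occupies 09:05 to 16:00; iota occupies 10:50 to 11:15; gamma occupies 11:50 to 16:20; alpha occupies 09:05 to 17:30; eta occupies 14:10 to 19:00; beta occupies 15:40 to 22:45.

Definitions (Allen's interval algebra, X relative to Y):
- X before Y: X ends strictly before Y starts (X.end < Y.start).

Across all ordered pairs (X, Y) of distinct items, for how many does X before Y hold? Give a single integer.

Checking all 110 ordered pairs for relation 'before'; matching pairs in alphabetical order:
(epsilon, alpha): epsilon before alpha ✓
(epsilon, beta): epsilon before beta ✓
(epsilon, delta): epsilon before delta ✓
(epsilon, eta): epsilon before eta ✓
(epsilon, gamma): epsilon before gamma ✓
(epsilon, iota): epsilon before iota ✓
(epsilon, lambda): epsilon before lambda ✓
(epsilon, mu): epsilon before mu ✓
(epsilon, theta): epsilon before theta ✓
(epsilon, zeta): epsilon before zeta ✓
(iota, beta): iota before beta ✓
(iota, delta): iota before delta ✓
(iota, eta): iota before eta ✓
(iota, gamma): iota before gamma ✓
(iota, lambda): iota before lambda ✓
(iota, mu): iota before mu ✓
(iota, theta): iota before theta ✓
(theta, beta): theta before beta ✓
(theta, lambda): theta before lambda ✓
(theta, mu): theta before mu ✓
Count: 20.

20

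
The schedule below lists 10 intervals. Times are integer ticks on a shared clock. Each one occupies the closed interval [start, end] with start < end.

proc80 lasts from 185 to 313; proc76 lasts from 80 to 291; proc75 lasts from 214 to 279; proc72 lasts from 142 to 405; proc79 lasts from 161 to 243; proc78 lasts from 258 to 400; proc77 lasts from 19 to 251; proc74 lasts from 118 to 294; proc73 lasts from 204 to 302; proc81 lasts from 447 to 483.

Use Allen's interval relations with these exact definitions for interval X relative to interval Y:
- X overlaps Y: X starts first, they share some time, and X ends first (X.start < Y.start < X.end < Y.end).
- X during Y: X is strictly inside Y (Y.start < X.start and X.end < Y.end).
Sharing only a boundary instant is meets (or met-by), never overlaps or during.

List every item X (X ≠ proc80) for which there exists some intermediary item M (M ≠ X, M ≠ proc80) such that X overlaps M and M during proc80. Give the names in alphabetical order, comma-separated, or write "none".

Target proc80 = [185, 313].
Intermediaries M with M during proc80: proc73, proc75.
Via proc73 — items with X overlaps proc73: proc74, proc76, proc77, proc79.
Via proc75 — items with X overlaps proc75: proc77, proc79.
Union: proc74, proc76, proc77, proc79.

proc74, proc76, proc77, proc79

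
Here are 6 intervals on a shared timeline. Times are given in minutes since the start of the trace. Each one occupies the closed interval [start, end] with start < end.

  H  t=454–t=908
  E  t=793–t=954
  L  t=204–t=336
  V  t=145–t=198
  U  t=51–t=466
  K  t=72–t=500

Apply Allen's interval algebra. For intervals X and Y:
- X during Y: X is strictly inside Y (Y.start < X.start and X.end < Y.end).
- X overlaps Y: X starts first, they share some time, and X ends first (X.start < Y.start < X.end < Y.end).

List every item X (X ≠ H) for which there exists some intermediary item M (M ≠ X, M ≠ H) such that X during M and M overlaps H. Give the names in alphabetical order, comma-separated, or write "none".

Target H = [t=454, t=908].
Intermediaries M with M overlaps H: K, U.
Via K — items with X during K: L, V.
Via U — items with X during U: L, V.
Union: L, V.

L, V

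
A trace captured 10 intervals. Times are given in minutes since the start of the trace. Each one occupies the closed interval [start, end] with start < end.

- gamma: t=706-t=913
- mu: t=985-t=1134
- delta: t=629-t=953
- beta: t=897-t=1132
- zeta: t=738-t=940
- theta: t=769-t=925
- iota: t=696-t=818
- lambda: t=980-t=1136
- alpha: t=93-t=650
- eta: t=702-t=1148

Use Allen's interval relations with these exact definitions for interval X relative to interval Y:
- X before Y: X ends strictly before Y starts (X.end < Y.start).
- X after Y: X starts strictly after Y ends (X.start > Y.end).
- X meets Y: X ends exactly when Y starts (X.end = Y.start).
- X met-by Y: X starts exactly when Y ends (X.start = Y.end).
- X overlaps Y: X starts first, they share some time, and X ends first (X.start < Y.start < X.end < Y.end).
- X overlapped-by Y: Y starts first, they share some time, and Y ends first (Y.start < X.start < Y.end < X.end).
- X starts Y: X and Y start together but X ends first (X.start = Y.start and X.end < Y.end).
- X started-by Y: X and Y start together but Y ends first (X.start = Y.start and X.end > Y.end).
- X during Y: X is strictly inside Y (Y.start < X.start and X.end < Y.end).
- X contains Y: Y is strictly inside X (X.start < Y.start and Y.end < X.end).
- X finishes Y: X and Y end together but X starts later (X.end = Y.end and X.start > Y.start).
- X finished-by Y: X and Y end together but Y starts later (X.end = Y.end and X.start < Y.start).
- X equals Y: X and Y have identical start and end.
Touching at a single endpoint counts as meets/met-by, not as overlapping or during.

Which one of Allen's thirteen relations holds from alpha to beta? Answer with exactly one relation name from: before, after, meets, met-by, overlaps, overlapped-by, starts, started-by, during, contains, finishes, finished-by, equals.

before

alpha = [t=93, t=650]; beta = [t=897, t=1132].
Compare endpoints: alpha.start < beta.start, alpha.start < beta.end, alpha.end < beta.start, alpha.end < beta.end.
That pattern is 'before'.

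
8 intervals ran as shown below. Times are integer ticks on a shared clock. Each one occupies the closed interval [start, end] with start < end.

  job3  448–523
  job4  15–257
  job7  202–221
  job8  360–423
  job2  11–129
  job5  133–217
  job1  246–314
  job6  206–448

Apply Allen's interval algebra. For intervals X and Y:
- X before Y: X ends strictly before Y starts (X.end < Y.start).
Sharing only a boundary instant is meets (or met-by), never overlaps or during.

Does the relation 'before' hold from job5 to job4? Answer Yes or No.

job5 = [133, 217], job4 = [15, 257].
Actual relation of job5 to job4: during.
Asked whether 'before' holds → No.

No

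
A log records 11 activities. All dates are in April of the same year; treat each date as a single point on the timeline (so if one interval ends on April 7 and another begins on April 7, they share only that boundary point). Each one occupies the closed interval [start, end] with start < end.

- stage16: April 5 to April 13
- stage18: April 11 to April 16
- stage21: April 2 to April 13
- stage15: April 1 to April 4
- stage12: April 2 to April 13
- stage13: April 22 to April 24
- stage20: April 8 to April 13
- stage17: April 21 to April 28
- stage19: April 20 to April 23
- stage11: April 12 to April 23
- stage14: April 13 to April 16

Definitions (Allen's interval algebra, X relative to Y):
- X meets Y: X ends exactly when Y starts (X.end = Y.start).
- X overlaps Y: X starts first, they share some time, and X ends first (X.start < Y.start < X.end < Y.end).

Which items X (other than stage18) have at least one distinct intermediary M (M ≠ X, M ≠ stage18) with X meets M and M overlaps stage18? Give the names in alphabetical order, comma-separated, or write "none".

none

Target stage18 = [April 11, April 16].
Intermediaries M with M overlaps stage18: stage12, stage16, stage20, stage21.
Via stage12 — items with X meets stage12: none.
Via stage16 — items with X meets stage16: none.
Via stage20 — items with X meets stage20: none.
Via stage21 — items with X meets stage21: none.
Union: none.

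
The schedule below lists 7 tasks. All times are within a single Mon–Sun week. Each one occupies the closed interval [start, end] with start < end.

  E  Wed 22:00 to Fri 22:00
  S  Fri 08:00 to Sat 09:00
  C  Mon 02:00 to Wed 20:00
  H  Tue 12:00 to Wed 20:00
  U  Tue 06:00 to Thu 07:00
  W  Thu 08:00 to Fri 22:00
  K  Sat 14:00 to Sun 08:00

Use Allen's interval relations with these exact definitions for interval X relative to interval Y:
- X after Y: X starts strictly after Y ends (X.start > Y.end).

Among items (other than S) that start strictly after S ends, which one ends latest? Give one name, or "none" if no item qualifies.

K

Target S = [Fri 08:00, Sat 09:00].
C [Mon 02:00, Wed 20:00] → before → excluded.
E [Wed 22:00, Fri 22:00] → overlaps → excluded.
H [Tue 12:00, Wed 20:00] → before → excluded.
K [Sat 14:00, Sun 08:00] → after → candidate.
U [Tue 06:00, Thu 07:00] → before → excluded.
W [Thu 08:00, Fri 22:00] → overlaps → excluded.
Among candidates, latest end is Sun 08:00 → K.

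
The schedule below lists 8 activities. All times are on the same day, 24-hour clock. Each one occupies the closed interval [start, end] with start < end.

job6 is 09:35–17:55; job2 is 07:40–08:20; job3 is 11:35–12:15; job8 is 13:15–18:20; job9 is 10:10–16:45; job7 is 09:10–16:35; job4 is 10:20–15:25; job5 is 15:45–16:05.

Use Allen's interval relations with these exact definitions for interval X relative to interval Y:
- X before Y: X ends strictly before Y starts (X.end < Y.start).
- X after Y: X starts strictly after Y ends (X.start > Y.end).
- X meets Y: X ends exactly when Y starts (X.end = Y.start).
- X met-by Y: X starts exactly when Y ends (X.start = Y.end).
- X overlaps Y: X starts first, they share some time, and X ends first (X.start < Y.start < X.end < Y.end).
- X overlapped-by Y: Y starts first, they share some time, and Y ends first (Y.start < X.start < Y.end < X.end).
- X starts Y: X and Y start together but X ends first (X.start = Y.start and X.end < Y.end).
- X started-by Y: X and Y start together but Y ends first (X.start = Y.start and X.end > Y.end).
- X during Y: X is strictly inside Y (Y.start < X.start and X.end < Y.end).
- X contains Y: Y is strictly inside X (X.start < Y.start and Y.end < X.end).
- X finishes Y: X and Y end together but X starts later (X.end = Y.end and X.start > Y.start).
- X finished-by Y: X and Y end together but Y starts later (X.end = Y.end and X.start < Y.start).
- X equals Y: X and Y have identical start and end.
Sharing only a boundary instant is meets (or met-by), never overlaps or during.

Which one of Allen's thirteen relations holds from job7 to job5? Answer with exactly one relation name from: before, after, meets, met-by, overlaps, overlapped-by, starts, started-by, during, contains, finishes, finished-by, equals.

job7 = [09:10, 16:35]; job5 = [15:45, 16:05].
Compare endpoints: job7.start < job5.start, job7.start < job5.end, job7.end > job5.start, job7.end > job5.end.
That pattern is 'contains'.

contains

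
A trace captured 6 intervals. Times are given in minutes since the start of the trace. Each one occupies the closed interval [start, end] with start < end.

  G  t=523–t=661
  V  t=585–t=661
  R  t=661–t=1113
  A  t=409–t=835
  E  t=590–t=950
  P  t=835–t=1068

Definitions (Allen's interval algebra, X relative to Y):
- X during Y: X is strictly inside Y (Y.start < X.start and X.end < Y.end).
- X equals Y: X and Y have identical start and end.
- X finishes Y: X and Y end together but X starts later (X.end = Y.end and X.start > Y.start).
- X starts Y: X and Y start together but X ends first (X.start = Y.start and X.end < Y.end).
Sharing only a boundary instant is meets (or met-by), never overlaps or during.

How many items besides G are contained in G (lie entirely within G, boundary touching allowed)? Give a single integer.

1

Target G = [t=523, t=661].
A [t=409, t=835] → contains → no.
E [t=590, t=950] → overlapped-by → no.
P [t=835, t=1068] → after → no.
R [t=661, t=1113] → met-by → no.
V [t=585, t=661] → finishes → counts.
Total: 1.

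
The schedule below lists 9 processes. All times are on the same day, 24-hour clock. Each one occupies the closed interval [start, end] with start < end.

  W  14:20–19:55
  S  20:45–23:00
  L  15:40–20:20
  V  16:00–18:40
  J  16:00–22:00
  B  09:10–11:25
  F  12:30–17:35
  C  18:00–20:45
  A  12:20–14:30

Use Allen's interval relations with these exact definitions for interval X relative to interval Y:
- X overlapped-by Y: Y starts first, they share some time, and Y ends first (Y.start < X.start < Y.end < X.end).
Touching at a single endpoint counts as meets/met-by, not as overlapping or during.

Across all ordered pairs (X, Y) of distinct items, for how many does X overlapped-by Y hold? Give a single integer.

13

Checking all 72 ordered pairs for relation 'overlapped-by'; matching pairs in alphabetical order:
(C, L): C overlapped-by L ✓
(C, V): C overlapped-by V ✓
(C, W): C overlapped-by W ✓
(F, A): F overlapped-by A ✓
(J, F): J overlapped-by F ✓
(J, L): J overlapped-by L ✓
(J, W): J overlapped-by W ✓
(L, F): L overlapped-by F ✓
(L, W): L overlapped-by W ✓
(S, J): S overlapped-by J ✓
(V, F): V overlapped-by F ✓
(W, A): W overlapped-by A ✓
(W, F): W overlapped-by F ✓
Count: 13.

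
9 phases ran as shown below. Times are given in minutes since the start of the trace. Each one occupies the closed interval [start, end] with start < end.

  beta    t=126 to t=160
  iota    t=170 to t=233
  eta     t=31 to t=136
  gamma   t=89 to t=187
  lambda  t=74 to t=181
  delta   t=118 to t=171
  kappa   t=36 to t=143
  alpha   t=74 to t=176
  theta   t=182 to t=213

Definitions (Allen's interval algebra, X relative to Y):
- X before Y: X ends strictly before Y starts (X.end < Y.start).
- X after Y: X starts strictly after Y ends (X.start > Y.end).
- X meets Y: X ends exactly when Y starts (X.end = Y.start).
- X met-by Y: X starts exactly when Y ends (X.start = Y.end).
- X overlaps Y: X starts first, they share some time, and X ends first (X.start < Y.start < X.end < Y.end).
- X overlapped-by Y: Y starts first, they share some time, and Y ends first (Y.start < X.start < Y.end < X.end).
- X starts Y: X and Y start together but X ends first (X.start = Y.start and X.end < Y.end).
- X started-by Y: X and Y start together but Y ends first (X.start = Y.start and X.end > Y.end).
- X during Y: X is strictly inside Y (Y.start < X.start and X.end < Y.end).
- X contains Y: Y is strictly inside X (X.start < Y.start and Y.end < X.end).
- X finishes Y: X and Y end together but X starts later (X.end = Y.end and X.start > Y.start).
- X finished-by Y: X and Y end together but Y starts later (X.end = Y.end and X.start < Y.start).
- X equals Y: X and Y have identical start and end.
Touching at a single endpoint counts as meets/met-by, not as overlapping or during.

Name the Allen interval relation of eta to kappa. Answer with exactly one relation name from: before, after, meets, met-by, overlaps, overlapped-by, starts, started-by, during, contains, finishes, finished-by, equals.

eta = [t=31, t=136]; kappa = [t=36, t=143].
Compare endpoints: eta.start < kappa.start, eta.start < kappa.end, eta.end > kappa.start, eta.end < kappa.end.
That pattern is 'overlaps'.

overlaps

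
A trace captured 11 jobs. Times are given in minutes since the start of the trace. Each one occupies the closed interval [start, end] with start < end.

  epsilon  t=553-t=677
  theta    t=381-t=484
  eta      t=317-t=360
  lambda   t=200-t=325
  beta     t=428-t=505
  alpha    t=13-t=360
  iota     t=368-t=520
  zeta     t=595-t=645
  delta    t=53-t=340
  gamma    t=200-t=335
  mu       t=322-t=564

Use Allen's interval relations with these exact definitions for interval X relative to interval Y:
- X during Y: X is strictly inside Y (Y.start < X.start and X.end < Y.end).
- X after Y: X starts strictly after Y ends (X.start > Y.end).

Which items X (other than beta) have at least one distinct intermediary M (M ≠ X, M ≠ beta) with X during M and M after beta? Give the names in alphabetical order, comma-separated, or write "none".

zeta

Target beta = [t=428, t=505].
Intermediaries M with M after beta: epsilon, zeta.
Via epsilon — items with X during epsilon: zeta.
Via zeta — items with X during zeta: none.
Union: zeta.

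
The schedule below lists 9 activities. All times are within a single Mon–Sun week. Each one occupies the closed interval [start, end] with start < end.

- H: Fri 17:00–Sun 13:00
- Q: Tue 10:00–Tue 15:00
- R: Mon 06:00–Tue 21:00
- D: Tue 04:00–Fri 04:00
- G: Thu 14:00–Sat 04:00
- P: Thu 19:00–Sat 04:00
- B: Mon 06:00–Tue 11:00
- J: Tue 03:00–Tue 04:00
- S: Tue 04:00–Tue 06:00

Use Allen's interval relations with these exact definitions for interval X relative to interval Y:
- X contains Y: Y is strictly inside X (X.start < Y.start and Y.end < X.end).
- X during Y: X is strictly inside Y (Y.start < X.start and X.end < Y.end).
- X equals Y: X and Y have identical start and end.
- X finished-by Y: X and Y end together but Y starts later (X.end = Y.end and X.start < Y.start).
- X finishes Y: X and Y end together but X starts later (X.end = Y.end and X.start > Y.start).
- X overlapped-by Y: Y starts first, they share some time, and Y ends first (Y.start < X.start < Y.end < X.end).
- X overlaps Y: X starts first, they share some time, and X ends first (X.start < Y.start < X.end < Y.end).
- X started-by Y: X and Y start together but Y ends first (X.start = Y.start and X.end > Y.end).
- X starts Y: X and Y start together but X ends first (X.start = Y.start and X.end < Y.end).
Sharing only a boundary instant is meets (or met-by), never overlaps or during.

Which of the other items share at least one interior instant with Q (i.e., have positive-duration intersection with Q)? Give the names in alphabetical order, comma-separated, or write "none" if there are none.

B, D, R

Target Q = [Tue 10:00, Tue 15:00].
B [Mon 06:00, Tue 11:00] → overlaps → yes.
D [Tue 04:00, Fri 04:00] → contains → yes.
G [Thu 14:00, Sat 04:00] → after → no.
H [Fri 17:00, Sun 13:00] → after → no.
J [Tue 03:00, Tue 04:00] → before → no.
P [Thu 19:00, Sat 04:00] → after → no.
R [Mon 06:00, Tue 21:00] → contains → yes.
S [Tue 04:00, Tue 06:00] → before → no.
Result: B, D, R.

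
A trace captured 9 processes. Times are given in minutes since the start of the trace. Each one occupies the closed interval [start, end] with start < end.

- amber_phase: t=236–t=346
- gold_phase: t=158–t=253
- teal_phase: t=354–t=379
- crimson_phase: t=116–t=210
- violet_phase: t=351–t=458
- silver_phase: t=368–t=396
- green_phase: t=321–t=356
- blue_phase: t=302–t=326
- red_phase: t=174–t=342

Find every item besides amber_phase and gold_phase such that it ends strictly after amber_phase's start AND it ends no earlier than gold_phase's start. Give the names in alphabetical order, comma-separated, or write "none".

blue_phase, green_phase, red_phase, silver_phase, teal_phase, violet_phase

Conditions: its end is strictly after amber_phase's start (X.end > t=236) AND its end is no earlier than gold_phase's start (X.end >= t=158).
blue_phase: end t=326 > t=236? ✓; end t=326 >= t=158? ✓ → yes.
crimson_phase: end t=210 > t=236? ✗; end t=210 >= t=158? ✓ → no.
green_phase: end t=356 > t=236? ✓; end t=356 >= t=158? ✓ → yes.
red_phase: end t=342 > t=236? ✓; end t=342 >= t=158? ✓ → yes.
silver_phase: end t=396 > t=236? ✓; end t=396 >= t=158? ✓ → yes.
teal_phase: end t=379 > t=236? ✓; end t=379 >= t=158? ✓ → yes.
violet_phase: end t=458 > t=236? ✓; end t=458 >= t=158? ✓ → yes.
Result: blue_phase, green_phase, red_phase, silver_phase, teal_phase, violet_phase.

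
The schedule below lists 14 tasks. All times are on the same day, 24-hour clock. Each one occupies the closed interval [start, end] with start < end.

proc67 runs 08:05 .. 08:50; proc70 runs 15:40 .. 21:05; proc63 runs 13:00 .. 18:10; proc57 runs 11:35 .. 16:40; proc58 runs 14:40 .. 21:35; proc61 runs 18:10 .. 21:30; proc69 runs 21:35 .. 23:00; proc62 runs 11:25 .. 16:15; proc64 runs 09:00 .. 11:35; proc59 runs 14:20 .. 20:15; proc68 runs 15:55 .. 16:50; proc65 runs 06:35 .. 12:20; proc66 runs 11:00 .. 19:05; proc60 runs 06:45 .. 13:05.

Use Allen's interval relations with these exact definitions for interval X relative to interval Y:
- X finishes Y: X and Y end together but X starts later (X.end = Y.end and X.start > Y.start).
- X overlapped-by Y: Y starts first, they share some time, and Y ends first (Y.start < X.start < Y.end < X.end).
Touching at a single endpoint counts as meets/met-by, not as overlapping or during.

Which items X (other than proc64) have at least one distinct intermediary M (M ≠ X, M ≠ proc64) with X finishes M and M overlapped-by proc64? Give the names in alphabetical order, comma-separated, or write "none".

Target proc64 = [09:00, 11:35].
Intermediaries M with M overlapped-by proc64: proc62, proc66.
Via proc62 — items with X finishes proc62: none.
Via proc66 — items with X finishes proc66: none.
Union: none.

none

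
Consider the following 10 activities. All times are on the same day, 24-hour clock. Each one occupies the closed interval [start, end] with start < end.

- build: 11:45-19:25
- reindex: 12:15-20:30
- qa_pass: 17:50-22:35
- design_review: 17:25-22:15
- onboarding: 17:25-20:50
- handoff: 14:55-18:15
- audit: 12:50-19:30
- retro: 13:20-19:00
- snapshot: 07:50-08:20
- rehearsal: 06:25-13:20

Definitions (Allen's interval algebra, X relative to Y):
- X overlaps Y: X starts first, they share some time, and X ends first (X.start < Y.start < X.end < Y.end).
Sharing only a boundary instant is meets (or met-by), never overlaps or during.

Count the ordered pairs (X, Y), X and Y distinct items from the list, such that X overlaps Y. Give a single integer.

22

Checking all 90 ordered pairs for relation 'overlaps'; matching pairs in alphabetical order:
(audit, design_review): audit overlaps design_review ✓
(audit, onboarding): audit overlaps onboarding ✓
(audit, qa_pass): audit overlaps qa_pass ✓
(build, audit): build overlaps audit ✓
(build, design_review): build overlaps design_review ✓
(build, onboarding): build overlaps onboarding ✓
(build, qa_pass): build overlaps qa_pass ✓
(build, reindex): build overlaps reindex ✓
(design_review, qa_pass): design_review overlaps qa_pass ✓
(handoff, design_review): handoff overlaps design_review ✓
(handoff, onboarding): handoff overlaps onboarding ✓
(handoff, qa_pass): handoff overlaps qa_pass ✓
(onboarding, qa_pass): onboarding overlaps qa_pass ✓
(rehearsal, audit): rehearsal overlaps audit ✓
(rehearsal, build): rehearsal overlaps build ✓
(rehearsal, reindex): rehearsal overlaps reindex ✓
(reindex, design_review): reindex overlaps design_review ✓
(reindex, onboarding): reindex overlaps onboarding ✓
(reindex, qa_pass): reindex overlaps qa_pass ✓
(retro, design_review): retro overlaps design_review ✓
(retro, onboarding): retro overlaps onboarding ✓
(retro, qa_pass): retro overlaps qa_pass ✓
Count: 22.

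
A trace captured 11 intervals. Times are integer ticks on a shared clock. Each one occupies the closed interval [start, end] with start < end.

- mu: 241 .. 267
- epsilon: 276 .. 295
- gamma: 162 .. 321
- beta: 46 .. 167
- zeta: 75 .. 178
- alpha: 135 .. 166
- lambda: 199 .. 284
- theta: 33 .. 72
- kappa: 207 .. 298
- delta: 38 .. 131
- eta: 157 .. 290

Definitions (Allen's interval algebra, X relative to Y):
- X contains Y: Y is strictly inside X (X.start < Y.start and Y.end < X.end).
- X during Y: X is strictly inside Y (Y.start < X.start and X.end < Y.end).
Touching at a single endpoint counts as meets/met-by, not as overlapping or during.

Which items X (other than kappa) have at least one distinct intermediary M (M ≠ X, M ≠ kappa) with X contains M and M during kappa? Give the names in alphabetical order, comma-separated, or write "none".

Target kappa = [207, 298].
Intermediaries M with M during kappa: epsilon, mu.
Via epsilon — items with X contains epsilon: gamma.
Via mu — items with X contains mu: eta, gamma, lambda.
Union: eta, gamma, lambda.

eta, gamma, lambda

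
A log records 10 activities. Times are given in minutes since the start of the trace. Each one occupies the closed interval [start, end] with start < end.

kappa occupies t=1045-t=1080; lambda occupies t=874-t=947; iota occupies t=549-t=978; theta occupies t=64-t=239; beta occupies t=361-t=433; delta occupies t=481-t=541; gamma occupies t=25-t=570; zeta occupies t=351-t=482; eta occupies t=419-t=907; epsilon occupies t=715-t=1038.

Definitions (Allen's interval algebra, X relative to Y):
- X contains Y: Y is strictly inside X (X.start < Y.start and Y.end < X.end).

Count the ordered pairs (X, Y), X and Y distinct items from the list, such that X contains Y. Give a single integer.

Checking all 90 ordered pairs for relation 'contains'; matching pairs in alphabetical order:
(epsilon, lambda): epsilon contains lambda ✓
(eta, delta): eta contains delta ✓
(gamma, beta): gamma contains beta ✓
(gamma, delta): gamma contains delta ✓
(gamma, theta): gamma contains theta ✓
(gamma, zeta): gamma contains zeta ✓
(iota, lambda): iota contains lambda ✓
(zeta, beta): zeta contains beta ✓
Count: 8.

8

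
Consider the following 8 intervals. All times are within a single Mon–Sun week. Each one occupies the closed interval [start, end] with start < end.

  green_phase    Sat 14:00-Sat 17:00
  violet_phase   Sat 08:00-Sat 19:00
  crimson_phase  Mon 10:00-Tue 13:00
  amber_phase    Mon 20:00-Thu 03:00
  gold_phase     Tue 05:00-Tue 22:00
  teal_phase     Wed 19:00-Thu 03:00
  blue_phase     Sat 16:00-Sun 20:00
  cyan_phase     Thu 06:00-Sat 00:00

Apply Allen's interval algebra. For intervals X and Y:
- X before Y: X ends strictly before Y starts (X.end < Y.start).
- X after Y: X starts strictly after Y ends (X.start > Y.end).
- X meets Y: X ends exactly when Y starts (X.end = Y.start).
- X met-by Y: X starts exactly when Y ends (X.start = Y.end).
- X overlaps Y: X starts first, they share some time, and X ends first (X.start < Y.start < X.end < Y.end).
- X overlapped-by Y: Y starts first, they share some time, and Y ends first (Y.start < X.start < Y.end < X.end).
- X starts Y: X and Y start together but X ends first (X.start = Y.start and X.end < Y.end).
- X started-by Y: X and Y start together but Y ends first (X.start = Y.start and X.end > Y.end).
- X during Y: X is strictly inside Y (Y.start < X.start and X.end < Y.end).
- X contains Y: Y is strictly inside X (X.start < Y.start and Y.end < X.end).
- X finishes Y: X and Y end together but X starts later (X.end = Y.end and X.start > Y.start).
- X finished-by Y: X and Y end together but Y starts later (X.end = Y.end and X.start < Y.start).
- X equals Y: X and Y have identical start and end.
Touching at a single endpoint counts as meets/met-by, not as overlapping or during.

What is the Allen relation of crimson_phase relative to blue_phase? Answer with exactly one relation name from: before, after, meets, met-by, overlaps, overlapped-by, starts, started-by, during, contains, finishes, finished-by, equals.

crimson_phase = [Mon 10:00, Tue 13:00]; blue_phase = [Sat 16:00, Sun 20:00].
Compare endpoints: crimson_phase.start < blue_phase.start, crimson_phase.start < blue_phase.end, crimson_phase.end < blue_phase.start, crimson_phase.end < blue_phase.end.
That pattern is 'before'.

before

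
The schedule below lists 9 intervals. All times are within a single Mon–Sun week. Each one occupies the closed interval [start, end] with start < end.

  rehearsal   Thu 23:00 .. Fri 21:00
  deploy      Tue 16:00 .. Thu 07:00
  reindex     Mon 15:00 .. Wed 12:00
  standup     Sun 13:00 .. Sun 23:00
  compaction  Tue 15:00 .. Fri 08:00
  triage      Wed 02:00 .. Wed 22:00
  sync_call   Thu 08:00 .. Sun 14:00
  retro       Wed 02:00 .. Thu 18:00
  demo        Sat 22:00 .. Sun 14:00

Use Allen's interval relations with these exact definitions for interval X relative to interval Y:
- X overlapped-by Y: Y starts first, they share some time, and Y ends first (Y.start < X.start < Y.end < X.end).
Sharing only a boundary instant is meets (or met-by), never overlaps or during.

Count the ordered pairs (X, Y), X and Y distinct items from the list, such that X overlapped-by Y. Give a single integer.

Checking all 72 ordered pairs for relation 'overlapped-by'; matching pairs in alphabetical order:
(compaction, reindex): compaction overlapped-by reindex ✓
(deploy, reindex): deploy overlapped-by reindex ✓
(rehearsal, compaction): rehearsal overlapped-by compaction ✓
(retro, deploy): retro overlapped-by deploy ✓
(retro, reindex): retro overlapped-by reindex ✓
(standup, demo): standup overlapped-by demo ✓
(standup, sync_call): standup overlapped-by sync_call ✓
(sync_call, compaction): sync_call overlapped-by compaction ✓
(sync_call, retro): sync_call overlapped-by retro ✓
(triage, reindex): triage overlapped-by reindex ✓
Count: 10.

10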